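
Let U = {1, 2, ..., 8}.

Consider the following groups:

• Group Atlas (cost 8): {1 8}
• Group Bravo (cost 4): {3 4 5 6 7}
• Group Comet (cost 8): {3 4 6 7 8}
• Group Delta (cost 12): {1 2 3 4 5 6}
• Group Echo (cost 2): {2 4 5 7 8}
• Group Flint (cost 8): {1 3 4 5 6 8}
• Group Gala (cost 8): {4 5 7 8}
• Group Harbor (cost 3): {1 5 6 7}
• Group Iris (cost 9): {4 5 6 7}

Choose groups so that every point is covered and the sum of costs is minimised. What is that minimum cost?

9

Bravo, Echo, Harbor together cover every point (Bravo ∪ Echo ∪ Harbor = {1, 2, 3, 4, 5, 6, 7, 8}); total cost 4 + 2 + 3 = 9.
No covering selection has total cost below 9.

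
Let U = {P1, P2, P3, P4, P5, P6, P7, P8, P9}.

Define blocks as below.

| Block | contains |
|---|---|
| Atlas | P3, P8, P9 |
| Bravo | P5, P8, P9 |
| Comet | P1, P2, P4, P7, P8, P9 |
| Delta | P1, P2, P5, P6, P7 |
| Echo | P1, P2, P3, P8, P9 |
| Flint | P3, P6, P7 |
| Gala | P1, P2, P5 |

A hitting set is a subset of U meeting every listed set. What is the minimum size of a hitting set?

3

The 3 points {P3, P5, P9} hit every block.
No choice of 2 points meets every block, so 3 is the minimum.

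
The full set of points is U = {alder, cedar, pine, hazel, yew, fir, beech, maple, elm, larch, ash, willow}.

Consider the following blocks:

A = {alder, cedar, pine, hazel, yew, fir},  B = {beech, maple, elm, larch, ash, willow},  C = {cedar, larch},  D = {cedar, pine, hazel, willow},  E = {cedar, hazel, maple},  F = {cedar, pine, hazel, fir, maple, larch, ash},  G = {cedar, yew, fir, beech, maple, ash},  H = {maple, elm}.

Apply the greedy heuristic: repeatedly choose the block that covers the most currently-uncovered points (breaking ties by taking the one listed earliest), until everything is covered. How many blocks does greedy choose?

Greedy: pick F (covers 7 new) → pick B (covers 3 new) → pick A (covers 2 new). Total picks: 3.
(The true minimum cover uses only 2 blocks, so greedy is not optimal here.)

3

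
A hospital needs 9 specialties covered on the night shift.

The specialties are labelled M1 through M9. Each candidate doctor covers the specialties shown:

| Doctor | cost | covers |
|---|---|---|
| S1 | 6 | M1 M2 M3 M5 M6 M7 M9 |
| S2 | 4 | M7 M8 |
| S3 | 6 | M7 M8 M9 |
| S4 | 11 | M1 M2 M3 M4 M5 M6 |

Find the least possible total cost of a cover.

17

S3, S4 together cover every specialty (S3 ∪ S4 = {M1, M2, M3, M4, M5, M6, M7, M8, M9}); total cost 6 + 11 = 17.
The greedy pick S1, S2, S4 costs 21; no covering selection beats 17.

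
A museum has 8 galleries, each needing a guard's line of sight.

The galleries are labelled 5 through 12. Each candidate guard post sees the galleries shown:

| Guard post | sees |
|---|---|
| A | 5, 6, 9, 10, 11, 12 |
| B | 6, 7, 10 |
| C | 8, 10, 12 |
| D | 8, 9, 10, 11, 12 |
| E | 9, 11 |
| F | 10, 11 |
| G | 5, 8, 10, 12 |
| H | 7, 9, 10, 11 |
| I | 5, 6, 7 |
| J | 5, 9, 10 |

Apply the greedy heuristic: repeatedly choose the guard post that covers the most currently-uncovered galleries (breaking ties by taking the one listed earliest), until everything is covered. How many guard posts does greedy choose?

3

Greedy: pick A (covers 6 new) → pick B (covers 1 new) → pick C (covers 1 new). Total picks: 3.
(The true minimum cover uses only 2 guard posts, so greedy is not optimal here.)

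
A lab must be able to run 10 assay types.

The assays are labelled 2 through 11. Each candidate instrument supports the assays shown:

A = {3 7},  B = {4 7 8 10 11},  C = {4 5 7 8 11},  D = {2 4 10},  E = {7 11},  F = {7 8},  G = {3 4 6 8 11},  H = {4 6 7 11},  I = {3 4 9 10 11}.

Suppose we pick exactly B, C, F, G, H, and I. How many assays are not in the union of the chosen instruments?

Union of B, C, F, G, H, I = {3, 4, 5, 6, 7, 8, 9, 10, 11}.
Not covered: 2 — 1 assay.

1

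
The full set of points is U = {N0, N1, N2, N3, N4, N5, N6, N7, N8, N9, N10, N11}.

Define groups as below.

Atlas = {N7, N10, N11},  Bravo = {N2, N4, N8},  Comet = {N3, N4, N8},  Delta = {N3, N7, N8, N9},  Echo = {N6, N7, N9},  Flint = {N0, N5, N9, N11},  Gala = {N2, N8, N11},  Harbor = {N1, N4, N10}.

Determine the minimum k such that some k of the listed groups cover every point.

5

Comet, Echo, Flint, Gala, and Harbor cover everything between them: the union {N0, N1, N2, N3, N4, N5, N6, N7, N8, N9, N10, N11} is all of U.
No 4 of the 8 groups cover everything (all 70 combinations miss at least one point), so 5 is optimal.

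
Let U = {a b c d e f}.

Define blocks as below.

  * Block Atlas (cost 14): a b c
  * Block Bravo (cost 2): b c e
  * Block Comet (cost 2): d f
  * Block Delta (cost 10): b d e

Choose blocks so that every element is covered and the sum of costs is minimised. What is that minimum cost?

Atlas, Bravo, Comet together cover every element (Atlas ∪ Bravo ∪ Comet = {a, b, c, d, e, f}); total cost 14 + 2 + 2 = 18.
No covering selection has total cost below 18.

18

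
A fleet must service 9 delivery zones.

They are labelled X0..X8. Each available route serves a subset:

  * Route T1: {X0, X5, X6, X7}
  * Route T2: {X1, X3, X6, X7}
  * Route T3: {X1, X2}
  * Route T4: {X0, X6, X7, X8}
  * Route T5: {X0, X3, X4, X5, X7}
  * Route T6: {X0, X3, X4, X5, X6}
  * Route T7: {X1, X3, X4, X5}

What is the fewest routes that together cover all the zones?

3

Take {T3, T4, T6}. Their union is {X0, X1, X2, X3, X4, X5, X6, X7, X8}, which is all 9 zones.
Only T3 contains X2, so T3 is forced; the remaining 7 zones need at least 2 more routes (each remaining route adds at most 5) — so at least 3 routes are needed, and 3 is optimal.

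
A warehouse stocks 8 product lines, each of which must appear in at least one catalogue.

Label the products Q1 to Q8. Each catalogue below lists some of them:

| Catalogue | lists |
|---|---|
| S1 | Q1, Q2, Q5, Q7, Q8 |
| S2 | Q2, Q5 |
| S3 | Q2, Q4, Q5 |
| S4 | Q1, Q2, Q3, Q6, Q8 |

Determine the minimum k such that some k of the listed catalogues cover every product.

S1 and S3 and S4 together: S1 ∪ S3 ∪ S4 = {Q1, Q2, Q3, Q4, Q5, Q6, Q7, Q8} — every product is covered.
Only S4 contains Q3, so S4 is forced; the remaining 3 products need at least 2 more catalogues (each remaining catalogue adds at most 2) — so at least 3 catalogues are needed, and 3 is optimal.

3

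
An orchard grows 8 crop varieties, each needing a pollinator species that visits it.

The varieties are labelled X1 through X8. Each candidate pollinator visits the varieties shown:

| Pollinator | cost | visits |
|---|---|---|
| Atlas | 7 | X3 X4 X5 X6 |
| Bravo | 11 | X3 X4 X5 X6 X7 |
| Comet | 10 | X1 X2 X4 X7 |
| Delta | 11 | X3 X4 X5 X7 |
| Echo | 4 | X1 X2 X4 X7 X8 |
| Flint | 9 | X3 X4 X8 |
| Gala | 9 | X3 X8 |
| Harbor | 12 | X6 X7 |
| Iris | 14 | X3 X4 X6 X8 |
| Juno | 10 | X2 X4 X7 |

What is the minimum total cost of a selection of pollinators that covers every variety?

Atlas, Echo together cover every variety (Atlas ∪ Echo = {X1, X2, X3, X4, X5, X6, X7, X8}); total cost 7 + 4 = 11.
No covering selection has total cost below 11.

11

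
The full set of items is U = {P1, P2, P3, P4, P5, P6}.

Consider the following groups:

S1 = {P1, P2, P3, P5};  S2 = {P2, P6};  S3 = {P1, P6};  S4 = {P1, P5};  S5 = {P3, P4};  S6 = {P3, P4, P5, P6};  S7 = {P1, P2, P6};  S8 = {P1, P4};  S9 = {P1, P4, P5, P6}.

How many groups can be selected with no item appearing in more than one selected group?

S2, S4, S5 are pairwise disjoint (S2={P2,P6}; S4={P1,P5}; S5={P3,P4}).
Every remaining group overlaps one of these, and no 4 of the listed groups are pairwise disjoint, so 3 is the maximum.

3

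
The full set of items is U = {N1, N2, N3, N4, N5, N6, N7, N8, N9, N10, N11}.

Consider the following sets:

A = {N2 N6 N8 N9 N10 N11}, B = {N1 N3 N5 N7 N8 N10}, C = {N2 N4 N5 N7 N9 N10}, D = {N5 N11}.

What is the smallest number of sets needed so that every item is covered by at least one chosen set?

A, B, and C cover everything between them: the union {N1, N2, N3, N4, N5, N6, N7, N8, N9, N10, N11} is all of U.
Only B contains N1, so B is forced; the remaining 5 items need at least 2 more sets (each remaining set adds at most 4) — so at least 3 sets are needed, and 3 is optimal.

3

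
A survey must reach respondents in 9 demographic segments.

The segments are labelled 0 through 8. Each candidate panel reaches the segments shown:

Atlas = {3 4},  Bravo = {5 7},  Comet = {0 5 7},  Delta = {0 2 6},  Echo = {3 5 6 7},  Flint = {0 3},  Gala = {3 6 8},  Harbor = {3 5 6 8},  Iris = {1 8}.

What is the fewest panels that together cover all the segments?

4

Atlas and Delta and Echo and Iris together: Atlas ∪ Delta ∪ Echo ∪ Iris = {0, 1, 2, 3, 4, 5, 6, 7, 8} — every segment is covered.
Only Atlas contains 4, so Atlas is forced; the remaining 7 segments need at least 3 more panels (each remaining panel adds at most 3) — so at least 4 panels are needed, and 4 is optimal.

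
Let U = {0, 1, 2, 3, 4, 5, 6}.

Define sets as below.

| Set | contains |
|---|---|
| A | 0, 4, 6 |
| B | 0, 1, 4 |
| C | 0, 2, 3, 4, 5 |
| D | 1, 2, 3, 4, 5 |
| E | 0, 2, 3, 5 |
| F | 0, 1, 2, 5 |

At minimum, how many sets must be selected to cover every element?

2

Take {A, D}. Their union is {0, 1, 2, 3, 4, 5, 6}, which is all 7 elements.
No single set has all 7 elements (the largest, C, has 5), so 2 is optimal.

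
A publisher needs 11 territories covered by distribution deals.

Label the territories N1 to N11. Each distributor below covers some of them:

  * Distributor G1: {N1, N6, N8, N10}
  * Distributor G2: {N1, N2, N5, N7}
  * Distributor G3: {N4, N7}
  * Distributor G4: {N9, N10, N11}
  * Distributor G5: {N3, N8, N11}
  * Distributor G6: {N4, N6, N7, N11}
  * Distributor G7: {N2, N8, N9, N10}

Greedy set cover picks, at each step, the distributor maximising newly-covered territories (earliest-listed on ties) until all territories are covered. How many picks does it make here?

5

Greedy: pick G1 (covers 4 new) → pick G2 (covers 3 new) → pick G4 (covers 2 new) → pick G3 (covers 1 new) → pick G5 (covers 1 new). Total picks: 5.
(The true minimum cover uses only 4 distributors, so greedy is not optimal here.)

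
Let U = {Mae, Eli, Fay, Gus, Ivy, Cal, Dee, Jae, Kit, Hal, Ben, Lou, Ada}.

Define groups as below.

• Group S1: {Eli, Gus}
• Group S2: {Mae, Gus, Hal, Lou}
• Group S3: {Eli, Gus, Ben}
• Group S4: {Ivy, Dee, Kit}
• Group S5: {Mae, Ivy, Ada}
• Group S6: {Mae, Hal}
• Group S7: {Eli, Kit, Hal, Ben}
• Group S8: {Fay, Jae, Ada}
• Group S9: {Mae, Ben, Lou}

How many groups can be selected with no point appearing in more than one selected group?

4

S1, S4, S8, S9 are pairwise disjoint (S1={Eli,Gus}; S4={Ivy,Dee,Kit}; S8={Fay,Jae,Ada}; S9={Mae,Ben,Lou}).
Every remaining group overlaps one of these, and no 5 of the listed groups are pairwise disjoint, so 4 is the maximum.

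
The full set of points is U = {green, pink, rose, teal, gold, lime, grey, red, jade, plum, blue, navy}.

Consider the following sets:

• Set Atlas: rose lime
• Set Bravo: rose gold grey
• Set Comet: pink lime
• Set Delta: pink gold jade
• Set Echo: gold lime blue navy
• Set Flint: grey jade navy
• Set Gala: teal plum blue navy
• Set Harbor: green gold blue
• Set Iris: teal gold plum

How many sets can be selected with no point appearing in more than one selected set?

Atlas, Delta, Gala are pairwise disjoint (Atlas={rose,lime}; Delta={pink,gold,jade}; Gala={teal,plum,blue,navy}).
Every remaining set overlaps one of these, and no 4 of the listed sets are pairwise disjoint, so 3 is the maximum.

3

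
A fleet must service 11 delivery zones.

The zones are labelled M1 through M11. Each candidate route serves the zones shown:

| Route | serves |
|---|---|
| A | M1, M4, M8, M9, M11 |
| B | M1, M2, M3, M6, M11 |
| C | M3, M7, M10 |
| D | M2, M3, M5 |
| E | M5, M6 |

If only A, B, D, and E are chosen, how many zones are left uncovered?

Union of A, B, D, E = {M1, M2, M3, M4, M5, M6, M8, M9, M11}.
Not covered: M7, M10 — 2 zones.

2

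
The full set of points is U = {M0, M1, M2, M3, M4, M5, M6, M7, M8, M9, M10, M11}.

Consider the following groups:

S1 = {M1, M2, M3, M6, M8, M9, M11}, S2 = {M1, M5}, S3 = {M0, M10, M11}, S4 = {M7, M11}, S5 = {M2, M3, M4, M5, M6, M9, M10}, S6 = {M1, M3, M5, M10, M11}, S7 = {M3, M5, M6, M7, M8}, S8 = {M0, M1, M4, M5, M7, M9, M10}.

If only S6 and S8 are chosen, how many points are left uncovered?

Union of S6, S8 = {M0, M1, M3, M4, M5, M7, M9, M10, M11}.
Not covered: M2, M6, M8 — 3 points.

3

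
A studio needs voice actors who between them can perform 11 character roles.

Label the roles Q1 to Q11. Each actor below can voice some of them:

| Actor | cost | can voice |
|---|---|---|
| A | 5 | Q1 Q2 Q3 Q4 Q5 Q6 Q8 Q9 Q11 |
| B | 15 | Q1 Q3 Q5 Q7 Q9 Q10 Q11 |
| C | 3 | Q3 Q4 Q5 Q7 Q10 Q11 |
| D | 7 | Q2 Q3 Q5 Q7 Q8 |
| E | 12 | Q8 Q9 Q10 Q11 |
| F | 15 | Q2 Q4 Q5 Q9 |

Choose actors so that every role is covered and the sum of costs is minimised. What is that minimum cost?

A, C together cover every role (A ∪ C = {Q1, Q2, Q3, Q4, Q5, Q6, Q7, Q8, Q9, Q10, Q11}); total cost 5 + 3 = 8.
No covering selection has total cost below 8.

8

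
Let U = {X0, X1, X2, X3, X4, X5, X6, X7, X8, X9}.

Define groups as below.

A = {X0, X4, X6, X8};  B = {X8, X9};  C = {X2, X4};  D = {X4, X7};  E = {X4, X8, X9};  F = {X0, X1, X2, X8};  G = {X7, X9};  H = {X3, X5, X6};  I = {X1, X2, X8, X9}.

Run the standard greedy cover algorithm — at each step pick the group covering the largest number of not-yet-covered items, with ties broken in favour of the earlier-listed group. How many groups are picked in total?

4

Greedy: pick A (covers 4 new) → pick I (covers 3 new) → pick H (covers 2 new) → pick D (covers 1 new). Total picks: 4.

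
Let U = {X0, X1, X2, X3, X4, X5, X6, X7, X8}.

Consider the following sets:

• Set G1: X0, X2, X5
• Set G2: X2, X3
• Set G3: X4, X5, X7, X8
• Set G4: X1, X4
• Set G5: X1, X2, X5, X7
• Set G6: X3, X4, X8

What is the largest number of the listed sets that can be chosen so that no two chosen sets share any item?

2

G2, G3 are pairwise disjoint (G2={X2,X3}; G3={X4,X5,X7,X8}).
Every remaining set overlaps one of these, and no 3 of the listed sets are pairwise disjoint, so 2 is the maximum.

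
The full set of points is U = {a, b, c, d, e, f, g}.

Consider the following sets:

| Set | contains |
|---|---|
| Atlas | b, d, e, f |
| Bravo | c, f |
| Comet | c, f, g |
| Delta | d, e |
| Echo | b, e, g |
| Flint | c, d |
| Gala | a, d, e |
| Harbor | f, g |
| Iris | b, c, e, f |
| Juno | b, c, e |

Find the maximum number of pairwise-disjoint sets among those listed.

Gala, Harbor are pairwise disjoint (Gala={a,d,e}; Harbor={f,g}).
Every remaining set overlaps one of these, and no 3 of the listed sets are pairwise disjoint, so 2 is the maximum.

2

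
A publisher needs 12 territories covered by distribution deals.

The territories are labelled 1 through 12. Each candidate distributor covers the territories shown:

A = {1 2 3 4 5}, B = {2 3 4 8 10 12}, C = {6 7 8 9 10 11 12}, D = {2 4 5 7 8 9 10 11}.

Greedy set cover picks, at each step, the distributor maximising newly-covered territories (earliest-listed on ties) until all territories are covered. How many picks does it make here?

Greedy: pick D (covers 8 new) → pick A (covers 2 new) → pick C (covers 2 new). Total picks: 3.
(The true minimum cover uses only 2 distributors, so greedy is not optimal here.)

3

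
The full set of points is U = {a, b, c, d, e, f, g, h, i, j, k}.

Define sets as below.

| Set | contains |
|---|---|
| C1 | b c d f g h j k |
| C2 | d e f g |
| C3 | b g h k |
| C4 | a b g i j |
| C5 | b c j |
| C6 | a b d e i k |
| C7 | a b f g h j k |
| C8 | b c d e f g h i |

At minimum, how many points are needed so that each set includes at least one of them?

The 2 points {b, e} hit every set.
The sets C2, C5 are pairwise disjoint, so any hitting set needs a separate point for each — at least 2. Hence 2 is optimal.

2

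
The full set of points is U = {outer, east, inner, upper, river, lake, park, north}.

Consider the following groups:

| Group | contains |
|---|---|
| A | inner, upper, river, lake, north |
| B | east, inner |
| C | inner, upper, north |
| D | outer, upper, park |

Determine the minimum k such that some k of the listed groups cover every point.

Take {A, B, D}. Their union is {outer, east, inner, upper, river, lake, park, north}, which is all 8 points.
Only D contains outer, so D is forced; the remaining 5 points need at least 2 more groups (each remaining group adds at most 4) — so at least 3 groups are needed, and 3 is optimal.

3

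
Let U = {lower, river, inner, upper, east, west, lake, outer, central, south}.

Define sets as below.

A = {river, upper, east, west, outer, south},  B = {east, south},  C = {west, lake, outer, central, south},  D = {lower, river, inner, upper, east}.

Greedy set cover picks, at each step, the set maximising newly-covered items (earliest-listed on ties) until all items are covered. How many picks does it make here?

Greedy: pick A (covers 6 new) → pick C (covers 2 new) → pick D (covers 2 new). Total picks: 3.
(The true minimum cover uses only 2 sets, so greedy is not optimal here.)

3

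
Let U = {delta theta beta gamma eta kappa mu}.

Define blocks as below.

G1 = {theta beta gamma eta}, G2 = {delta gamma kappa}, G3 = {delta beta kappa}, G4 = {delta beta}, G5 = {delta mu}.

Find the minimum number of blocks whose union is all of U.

G1 and G3 and G5 together: G1 ∪ G3 ∪ G5 = {delta, theta, beta, gamma, eta, kappa, mu} — every item is covered.
Only G1 contains theta, so G1 is forced; the remaining 3 items need at least 2 more blocks (each remaining block adds at most 2) — so at least 3 blocks are needed, and 3 is optimal.

3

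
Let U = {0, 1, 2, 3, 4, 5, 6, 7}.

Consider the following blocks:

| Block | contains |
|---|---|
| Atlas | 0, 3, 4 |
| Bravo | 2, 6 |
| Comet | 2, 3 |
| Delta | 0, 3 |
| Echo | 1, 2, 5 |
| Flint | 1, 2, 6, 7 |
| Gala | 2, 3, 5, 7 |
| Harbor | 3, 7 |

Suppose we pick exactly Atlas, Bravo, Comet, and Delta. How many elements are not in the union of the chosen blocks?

3

Union of Atlas, Bravo, Comet, Delta = {0, 2, 3, 4, 6}.
Not covered: 1, 5, 7 — 3 elements.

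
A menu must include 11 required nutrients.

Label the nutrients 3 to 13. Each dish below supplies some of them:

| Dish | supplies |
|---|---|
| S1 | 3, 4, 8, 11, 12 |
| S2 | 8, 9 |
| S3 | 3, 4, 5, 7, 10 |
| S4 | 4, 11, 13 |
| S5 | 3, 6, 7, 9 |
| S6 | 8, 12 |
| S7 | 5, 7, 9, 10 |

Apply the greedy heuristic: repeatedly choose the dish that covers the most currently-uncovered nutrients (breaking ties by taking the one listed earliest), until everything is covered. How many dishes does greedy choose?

Greedy: pick S1 (covers 5 new) → pick S7 (covers 4 new) → pick S4 (covers 1 new) → pick S5 (covers 1 new). Total picks: 4.

4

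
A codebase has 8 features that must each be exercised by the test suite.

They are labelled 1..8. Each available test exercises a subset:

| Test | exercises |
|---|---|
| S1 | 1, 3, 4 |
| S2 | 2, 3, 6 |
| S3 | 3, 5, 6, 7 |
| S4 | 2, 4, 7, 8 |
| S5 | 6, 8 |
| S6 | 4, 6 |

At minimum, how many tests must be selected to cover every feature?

S1 and S3 and S4 together: S1 ∪ S3 ∪ S4 = {1, 2, 3, 4, 5, 6, 7, 8} — every feature is covered.
Only S1 contains 1, so S1 is forced; the remaining 5 features need at least 2 more tests (each remaining test adds at most 3) — so at least 3 tests are needed, and 3 is optimal.

3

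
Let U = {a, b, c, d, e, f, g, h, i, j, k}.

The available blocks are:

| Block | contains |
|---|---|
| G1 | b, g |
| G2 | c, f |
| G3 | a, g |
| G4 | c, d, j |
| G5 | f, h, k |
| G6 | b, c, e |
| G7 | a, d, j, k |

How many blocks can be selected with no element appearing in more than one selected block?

G1, G4, G5 are pairwise disjoint (G1={b,g}; G4={c,d,j}; G5={f,h,k}).
Every remaining block overlaps one of these, and no 4 of the listed blocks are pairwise disjoint, so 3 is the maximum.

3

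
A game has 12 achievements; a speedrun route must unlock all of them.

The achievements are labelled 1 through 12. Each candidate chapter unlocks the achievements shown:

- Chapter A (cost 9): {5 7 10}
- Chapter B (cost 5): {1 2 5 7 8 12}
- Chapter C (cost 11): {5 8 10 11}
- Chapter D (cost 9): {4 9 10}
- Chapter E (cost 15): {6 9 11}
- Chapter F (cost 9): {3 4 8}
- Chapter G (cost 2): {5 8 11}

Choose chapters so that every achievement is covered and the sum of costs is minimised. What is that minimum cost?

B, D, E, F together cover every achievement (B ∪ D ∪ E ∪ F = {1, 2, 3, 4, 5, 6, 7, 8, 9, 10, 11, 12}); total cost 5 + 9 + 15 + 9 = 38.
The greedy pick G, B, D, F, E costs 40; no covering selection beats 38.

38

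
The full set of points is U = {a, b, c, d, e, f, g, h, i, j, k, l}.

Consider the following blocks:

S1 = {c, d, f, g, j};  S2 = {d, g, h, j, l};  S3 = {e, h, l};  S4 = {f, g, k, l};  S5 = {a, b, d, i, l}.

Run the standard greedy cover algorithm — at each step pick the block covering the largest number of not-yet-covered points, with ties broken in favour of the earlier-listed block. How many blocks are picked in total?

Greedy: pick S1 (covers 5 new) → pick S5 (covers 4 new) → pick S3 (covers 2 new) → pick S4 (covers 1 new). Total picks: 4.

4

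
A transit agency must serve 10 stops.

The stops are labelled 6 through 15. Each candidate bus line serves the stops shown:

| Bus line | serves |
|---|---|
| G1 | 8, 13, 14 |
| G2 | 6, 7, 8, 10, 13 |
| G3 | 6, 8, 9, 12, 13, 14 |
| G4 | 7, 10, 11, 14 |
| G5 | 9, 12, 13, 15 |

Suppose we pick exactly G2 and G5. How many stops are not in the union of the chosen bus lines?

Union of G2, G5 = {6, 7, 8, 9, 10, 12, 13, 15}.
Not covered: 11, 14 — 2 stops.

2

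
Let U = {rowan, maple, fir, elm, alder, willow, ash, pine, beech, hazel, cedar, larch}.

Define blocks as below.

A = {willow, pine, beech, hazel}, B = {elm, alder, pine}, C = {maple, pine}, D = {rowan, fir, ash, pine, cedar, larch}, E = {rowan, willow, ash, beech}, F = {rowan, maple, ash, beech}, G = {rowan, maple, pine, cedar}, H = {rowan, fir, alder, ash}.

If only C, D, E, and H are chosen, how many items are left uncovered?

Union of C, D, E, H = {rowan, maple, fir, alder, willow, ash, pine, beech, cedar, larch}.
Not covered: elm, hazel — 2 items.

2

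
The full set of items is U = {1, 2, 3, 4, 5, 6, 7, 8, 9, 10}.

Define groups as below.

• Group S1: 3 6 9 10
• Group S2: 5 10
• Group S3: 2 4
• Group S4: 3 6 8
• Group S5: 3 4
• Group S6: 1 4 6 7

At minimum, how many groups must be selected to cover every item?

5

S1, S2, S3, S4, and S6 cover everything between them: the union {1, 2, 3, 4, 5, 6, 7, 8, 9, 10} is all of U.
No 4 of the 6 groups cover everything (all 15 combinations miss at least one item), so 5 is optimal.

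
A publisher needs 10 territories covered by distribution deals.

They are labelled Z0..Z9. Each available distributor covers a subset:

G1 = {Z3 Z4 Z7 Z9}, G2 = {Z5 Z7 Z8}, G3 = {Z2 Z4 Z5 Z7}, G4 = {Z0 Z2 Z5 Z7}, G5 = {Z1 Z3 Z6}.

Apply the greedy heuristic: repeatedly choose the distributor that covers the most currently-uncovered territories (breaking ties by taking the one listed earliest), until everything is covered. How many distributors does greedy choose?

Greedy: pick G1 (covers 4 new) → pick G4 (covers 3 new) → pick G5 (covers 2 new) → pick G2 (covers 1 new). Total picks: 4.

4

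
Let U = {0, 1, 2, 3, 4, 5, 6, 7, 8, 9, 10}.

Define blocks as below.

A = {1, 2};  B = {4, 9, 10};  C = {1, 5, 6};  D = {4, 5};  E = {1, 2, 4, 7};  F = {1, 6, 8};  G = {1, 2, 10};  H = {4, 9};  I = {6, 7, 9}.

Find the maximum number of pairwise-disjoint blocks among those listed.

A, D, I are pairwise disjoint (A={1,2}; D={4,5}; I={6,7,9}).
Every remaining block overlaps one of these, and no 4 of the listed blocks are pairwise disjoint, so 3 is the maximum.

3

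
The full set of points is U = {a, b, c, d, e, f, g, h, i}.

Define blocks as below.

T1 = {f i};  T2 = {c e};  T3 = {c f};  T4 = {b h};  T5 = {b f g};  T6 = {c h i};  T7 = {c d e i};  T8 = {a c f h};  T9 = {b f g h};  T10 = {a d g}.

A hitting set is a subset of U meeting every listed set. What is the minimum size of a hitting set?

4

T = {c, d, f, h} meets every block (each contains at least one member of T), and |T| = 4.
The blocks T1, T2, T4, T10 are pairwise disjoint, so any hitting set needs a separate point for each — at least 4. Hence 4 is optimal.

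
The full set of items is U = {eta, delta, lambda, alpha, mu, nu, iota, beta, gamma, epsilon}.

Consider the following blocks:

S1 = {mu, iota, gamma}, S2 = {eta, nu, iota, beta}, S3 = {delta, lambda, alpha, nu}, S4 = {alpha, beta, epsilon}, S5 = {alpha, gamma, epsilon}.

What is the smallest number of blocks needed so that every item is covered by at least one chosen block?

Take {S1, S2, S3, S5}. Their union is {eta, delta, lambda, alpha, mu, nu, iota, beta, gamma, epsilon}, which is all 10 items.
No 3 of the 5 blocks cover everything (all 10 combinations miss at least one item), so 4 is optimal.

4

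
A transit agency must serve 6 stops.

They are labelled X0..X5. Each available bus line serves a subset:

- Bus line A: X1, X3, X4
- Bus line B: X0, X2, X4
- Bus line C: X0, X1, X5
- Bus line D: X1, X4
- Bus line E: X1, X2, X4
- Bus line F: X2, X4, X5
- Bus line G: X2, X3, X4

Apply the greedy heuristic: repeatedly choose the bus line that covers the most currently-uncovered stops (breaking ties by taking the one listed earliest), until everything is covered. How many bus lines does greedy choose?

Greedy: pick A (covers 3 new) → pick B (covers 2 new) → pick C (covers 1 new). Total picks: 3.
(The true minimum cover uses only 2 bus lines, so greedy is not optimal here.)

3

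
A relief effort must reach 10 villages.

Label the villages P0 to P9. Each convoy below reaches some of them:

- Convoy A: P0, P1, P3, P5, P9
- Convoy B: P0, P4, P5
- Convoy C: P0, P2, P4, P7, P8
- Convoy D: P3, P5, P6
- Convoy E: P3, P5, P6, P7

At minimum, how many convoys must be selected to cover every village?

A and C and E together: A ∪ C ∪ E = {P0, P1, P2, P3, P4, P5, P6, P7, P8, P9} — every village is covered.
Only A contains P1, so A is forced; the remaining 5 villages need at least 2 more convoys (each remaining convoy adds at most 4) — so at least 3 convoys are needed, and 3 is optimal.

3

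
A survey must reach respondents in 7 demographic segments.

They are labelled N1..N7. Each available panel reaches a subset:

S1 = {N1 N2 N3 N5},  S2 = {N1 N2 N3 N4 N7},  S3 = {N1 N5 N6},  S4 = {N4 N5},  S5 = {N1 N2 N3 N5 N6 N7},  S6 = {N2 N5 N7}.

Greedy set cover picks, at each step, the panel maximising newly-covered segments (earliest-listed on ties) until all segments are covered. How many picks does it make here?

2

Greedy: pick S5 (covers 6 new) → pick S2 (covers 1 new). Total picks: 2.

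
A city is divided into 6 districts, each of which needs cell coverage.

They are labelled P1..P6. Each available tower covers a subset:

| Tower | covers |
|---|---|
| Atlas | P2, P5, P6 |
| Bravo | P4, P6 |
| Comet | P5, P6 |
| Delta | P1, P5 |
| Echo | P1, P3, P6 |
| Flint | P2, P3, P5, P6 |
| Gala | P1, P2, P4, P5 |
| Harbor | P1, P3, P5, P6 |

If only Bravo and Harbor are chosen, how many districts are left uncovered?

1

Union of Bravo, Harbor = {P1, P3, P4, P5, P6}.
Not covered: P2 — 1 district.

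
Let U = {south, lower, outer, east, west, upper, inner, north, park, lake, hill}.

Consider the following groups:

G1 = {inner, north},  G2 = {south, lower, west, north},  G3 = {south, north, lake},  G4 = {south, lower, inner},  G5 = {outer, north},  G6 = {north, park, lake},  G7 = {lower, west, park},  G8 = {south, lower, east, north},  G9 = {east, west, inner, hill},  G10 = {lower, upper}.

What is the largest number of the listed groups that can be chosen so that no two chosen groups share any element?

G3, G9, G10 are pairwise disjoint (G3={south,north,lake}; G9={east,west,inner,hill}; G10={lower,upper}).
Every remaining group overlaps one of these, and no 4 of the listed groups are pairwise disjoint, so 3 is the maximum.

3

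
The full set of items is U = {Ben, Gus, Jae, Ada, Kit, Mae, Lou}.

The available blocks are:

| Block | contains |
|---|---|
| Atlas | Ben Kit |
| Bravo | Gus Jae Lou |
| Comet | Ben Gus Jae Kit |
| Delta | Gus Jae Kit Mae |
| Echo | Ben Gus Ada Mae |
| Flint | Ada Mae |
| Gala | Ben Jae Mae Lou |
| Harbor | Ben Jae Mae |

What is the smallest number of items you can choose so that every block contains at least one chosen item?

The 3 items {Gus, Kit, Mae} hit every block.
The blocks Atlas, Bravo, Flint are pairwise disjoint, so any hitting set needs a separate item for each — at least 3. Hence 3 is optimal.

3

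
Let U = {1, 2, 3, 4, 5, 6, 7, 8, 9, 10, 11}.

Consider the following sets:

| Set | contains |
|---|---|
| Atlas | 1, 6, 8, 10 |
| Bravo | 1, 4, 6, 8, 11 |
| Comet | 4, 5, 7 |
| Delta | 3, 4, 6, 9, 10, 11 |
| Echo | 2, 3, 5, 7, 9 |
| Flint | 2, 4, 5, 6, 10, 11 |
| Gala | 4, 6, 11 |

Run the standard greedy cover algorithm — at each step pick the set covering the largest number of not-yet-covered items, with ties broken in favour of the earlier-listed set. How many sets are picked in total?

Greedy: pick Delta (covers 6 new) → pick Echo (covers 3 new) → pick Atlas (covers 2 new). Total picks: 3.

3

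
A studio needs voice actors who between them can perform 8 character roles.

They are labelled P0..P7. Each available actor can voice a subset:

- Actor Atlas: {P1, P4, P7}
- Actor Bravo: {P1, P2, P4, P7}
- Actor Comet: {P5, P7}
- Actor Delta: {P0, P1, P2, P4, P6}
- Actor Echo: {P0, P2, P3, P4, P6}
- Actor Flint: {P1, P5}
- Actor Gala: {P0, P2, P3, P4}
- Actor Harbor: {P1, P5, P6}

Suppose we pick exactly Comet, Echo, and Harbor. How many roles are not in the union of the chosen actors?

Union of Comet, Echo, Harbor = {P0, P1, P2, P3, P4, P5, P6, P7} — that's every role, so 0 are uncovered.

0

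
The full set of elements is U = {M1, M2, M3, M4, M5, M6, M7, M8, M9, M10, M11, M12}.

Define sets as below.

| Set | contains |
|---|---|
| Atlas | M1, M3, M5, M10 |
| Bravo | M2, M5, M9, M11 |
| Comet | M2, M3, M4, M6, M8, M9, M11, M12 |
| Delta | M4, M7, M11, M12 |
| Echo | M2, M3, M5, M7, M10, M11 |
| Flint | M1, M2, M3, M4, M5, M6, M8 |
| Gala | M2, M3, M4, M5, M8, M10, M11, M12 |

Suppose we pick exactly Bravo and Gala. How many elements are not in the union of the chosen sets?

Union of Bravo, Gala = {M2, M3, M4, M5, M8, M9, M10, M11, M12}.
Not covered: M1, M6, M7 — 3 elements.

3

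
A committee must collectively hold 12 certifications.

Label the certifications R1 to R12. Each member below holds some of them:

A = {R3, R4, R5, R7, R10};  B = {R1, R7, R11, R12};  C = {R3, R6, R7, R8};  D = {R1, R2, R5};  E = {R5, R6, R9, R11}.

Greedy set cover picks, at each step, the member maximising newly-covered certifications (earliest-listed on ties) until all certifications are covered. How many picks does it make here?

5

Greedy: pick A (covers 5 new) → pick B (covers 3 new) → pick C (covers 2 new) → pick D (covers 1 new) → pick E (covers 1 new). Total picks: 5.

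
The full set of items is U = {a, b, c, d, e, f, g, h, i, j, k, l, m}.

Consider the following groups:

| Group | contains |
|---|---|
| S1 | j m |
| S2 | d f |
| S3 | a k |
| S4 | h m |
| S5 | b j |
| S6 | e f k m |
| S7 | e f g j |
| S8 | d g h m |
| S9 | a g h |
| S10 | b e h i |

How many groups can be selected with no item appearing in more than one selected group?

S1, S2, S3, S10 are pairwise disjoint (S1={j,m}; S2={d,f}; S3={a,k}; S10={b,e,h,i}).
Every remaining group overlaps one of these, and no 5 of the listed groups are pairwise disjoint, so 4 is the maximum.

4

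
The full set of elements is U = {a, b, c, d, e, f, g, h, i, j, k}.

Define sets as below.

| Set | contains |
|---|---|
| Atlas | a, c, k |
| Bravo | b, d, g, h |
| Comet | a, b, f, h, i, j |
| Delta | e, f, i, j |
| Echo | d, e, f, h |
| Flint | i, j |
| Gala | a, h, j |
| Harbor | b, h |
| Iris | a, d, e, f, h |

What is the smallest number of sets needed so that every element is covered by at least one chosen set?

Atlas and Bravo and Delta together: Atlas ∪ Bravo ∪ Delta = {a, b, c, d, e, f, g, h, i, j, k} — every element is covered.
Only Atlas contains c, so Atlas is forced; the remaining 8 elements need at least 2 more sets (each remaining set adds at most 5) — so at least 3 sets are needed, and 3 is optimal.

3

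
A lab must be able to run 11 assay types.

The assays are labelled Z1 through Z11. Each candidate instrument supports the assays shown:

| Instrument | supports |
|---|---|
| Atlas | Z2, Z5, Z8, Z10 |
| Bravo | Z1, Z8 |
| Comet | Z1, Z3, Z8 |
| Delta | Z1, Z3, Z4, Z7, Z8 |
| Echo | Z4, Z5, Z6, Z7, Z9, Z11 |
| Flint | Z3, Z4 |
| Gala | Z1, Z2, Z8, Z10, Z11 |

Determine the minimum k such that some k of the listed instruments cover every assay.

3

Delta and Echo and Gala together: Delta ∪ Echo ∪ Gala = {Z1, Z2, Z3, Z4, Z5, Z6, Z7, Z8, Z9, Z10, Z11} — every assay is covered.
Only Echo contains Z6, so Echo is forced; the remaining 5 assays need at least 2 more instruments (each remaining instrument adds at most 4) — so at least 3 instruments are needed, and 3 is optimal.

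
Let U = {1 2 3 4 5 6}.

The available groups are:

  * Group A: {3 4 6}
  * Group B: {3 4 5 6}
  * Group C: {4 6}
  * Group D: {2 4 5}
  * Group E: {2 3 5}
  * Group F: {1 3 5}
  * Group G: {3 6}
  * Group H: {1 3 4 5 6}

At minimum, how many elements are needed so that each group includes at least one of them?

2

The 2 elements {5, 6} hit every group.
The groups C, E are pairwise disjoint, so any hitting set needs a separate element for each — at least 2. Hence 2 is optimal.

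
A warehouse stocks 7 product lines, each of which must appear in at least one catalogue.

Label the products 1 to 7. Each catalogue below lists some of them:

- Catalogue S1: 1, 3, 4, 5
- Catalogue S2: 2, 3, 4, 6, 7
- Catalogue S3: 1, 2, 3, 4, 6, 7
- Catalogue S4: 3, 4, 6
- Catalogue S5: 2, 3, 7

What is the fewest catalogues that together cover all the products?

S1 and S3 together: S1 ∪ S3 = {1, 2, 3, 4, 5, 6, 7} — every product is covered.
No single catalogue has all 7 products (the largest, S3, has 6), so 2 is optimal.

2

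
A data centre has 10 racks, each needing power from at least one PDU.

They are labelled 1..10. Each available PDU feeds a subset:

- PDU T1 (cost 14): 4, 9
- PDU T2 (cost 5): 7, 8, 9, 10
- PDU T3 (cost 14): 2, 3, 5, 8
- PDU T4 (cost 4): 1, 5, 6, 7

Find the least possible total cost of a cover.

T1, T2, T3, T4 together cover every rack (T1 ∪ T2 ∪ T3 ∪ T4 = {1, 2, 3, 4, 5, 6, 7, 8, 9, 10}); total cost 14 + 5 + 14 + 4 = 37.
No covering selection has total cost below 37.

37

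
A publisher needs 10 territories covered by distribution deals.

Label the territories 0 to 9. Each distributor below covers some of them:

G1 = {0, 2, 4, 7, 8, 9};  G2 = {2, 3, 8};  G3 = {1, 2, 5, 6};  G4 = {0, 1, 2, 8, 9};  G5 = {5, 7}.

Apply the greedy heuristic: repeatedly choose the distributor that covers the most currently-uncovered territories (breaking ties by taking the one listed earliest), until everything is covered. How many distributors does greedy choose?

Greedy: pick G1 (covers 6 new) → pick G3 (covers 3 new) → pick G2 (covers 1 new). Total picks: 3.

3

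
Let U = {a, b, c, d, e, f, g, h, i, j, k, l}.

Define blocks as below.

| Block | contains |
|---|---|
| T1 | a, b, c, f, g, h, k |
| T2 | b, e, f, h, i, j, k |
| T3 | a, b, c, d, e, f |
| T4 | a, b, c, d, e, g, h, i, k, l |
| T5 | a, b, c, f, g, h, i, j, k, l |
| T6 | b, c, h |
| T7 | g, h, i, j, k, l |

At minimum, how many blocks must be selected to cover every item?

2

T2 and T4 cover everything between them: the union {a, b, c, d, e, f, g, h, i, j, k, l} is all of U.
No single block has all 12 items (the largest, T4, has 10), so 2 is optimal.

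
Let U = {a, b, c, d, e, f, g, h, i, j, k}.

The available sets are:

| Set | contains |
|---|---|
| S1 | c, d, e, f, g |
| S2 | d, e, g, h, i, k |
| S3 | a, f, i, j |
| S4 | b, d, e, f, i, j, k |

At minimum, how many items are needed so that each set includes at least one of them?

T = {d, j} meets every set (each contains at least one member of T), and |T| = 2.
No single item lies in every set, so at least 2 are needed and 2 is optimal.

2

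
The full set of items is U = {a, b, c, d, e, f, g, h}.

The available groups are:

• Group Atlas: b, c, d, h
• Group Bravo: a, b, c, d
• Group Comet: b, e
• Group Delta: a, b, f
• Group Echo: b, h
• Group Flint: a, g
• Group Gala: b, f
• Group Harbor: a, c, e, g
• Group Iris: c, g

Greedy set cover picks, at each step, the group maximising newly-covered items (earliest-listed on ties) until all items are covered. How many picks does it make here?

Greedy: pick Atlas (covers 4 new) → pick Harbor (covers 3 new) → pick Delta (covers 1 new). Total picks: 3.

3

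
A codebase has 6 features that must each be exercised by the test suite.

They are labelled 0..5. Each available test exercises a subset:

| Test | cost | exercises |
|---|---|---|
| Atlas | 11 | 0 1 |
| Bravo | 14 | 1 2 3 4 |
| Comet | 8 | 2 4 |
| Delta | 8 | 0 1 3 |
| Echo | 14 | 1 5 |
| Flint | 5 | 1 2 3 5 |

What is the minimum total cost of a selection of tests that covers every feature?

21

Comet, Delta, Flint together cover every feature (Comet ∪ Delta ∪ Flint = {0, 1, 2, 3, 4, 5}); total cost 8 + 8 + 5 = 21.
No covering selection has total cost below 21.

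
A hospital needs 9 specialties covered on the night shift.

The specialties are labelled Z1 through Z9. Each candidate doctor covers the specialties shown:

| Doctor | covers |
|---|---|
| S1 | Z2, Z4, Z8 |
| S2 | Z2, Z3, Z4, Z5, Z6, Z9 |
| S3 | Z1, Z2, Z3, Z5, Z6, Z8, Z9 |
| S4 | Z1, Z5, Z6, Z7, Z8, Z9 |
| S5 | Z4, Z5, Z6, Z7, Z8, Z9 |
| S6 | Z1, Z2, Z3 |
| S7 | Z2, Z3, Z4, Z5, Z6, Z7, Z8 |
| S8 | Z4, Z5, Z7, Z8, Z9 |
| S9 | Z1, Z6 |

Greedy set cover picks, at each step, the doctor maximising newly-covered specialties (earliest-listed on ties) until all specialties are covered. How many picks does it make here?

2

Greedy: pick S3 (covers 7 new) → pick S5 (covers 2 new). Total picks: 2.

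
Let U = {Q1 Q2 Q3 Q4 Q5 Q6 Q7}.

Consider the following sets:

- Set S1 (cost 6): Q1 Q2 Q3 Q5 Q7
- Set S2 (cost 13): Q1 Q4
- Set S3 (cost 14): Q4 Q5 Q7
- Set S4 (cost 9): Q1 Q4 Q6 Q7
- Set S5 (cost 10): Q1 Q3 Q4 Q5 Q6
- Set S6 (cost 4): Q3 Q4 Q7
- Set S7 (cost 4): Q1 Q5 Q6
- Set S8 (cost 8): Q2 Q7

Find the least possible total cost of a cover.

14

S1, S6, S7 together cover every item (S1 ∪ S6 ∪ S7 = {Q1, Q2, Q3, Q4, Q5, Q6, Q7}); total cost 6 + 4 + 4 = 14.
No covering selection has total cost below 14.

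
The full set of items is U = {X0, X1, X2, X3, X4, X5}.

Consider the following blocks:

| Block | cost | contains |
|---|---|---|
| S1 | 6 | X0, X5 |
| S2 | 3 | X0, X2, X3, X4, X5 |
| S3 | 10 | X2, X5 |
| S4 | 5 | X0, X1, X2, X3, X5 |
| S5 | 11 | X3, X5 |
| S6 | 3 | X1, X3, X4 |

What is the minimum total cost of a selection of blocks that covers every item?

6

S2, S6 together cover every item (S2 ∪ S6 = {X0, X1, X2, X3, X4, X5}); total cost 3 + 3 = 6.
No covering selection has total cost below 6.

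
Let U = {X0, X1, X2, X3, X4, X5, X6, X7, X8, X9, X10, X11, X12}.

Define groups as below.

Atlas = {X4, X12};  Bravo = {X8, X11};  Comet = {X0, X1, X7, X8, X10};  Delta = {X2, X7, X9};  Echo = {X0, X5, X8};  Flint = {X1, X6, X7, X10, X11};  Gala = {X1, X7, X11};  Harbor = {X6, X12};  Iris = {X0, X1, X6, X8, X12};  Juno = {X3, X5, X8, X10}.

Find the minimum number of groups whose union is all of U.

Atlas, Comet, Delta, Flint, and Juno cover everything between them: the union {X0, X1, X2, X3, X4, X5, X6, X7, X8, X9, X10, X11, X12} is all of U.
No 4 of the 10 groups cover everything (all 210 combinations miss at least one point), so 5 is optimal.

5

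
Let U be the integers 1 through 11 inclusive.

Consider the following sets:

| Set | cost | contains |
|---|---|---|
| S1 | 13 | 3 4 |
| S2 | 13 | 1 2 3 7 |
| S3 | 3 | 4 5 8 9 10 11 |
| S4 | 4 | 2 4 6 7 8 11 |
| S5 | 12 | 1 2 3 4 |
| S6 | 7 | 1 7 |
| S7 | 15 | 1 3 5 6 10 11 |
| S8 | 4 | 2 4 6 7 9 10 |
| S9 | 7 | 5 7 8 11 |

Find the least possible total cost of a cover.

19

S3, S5, S8 together cover every item (S3 ∪ S5 ∪ S8 = {1, 2, 3, 4, 5, 6, 7, 8, 9, 10, 11}); total cost 3 + 12 + 4 = 19.
No covering selection has total cost below 19.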